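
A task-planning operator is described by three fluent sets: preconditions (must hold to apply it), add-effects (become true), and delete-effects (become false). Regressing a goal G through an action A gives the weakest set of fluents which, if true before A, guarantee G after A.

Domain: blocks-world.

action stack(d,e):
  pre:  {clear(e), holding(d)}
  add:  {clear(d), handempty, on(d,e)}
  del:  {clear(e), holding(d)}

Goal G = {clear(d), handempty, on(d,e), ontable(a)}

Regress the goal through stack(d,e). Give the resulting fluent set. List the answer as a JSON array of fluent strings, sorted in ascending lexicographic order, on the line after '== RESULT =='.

Regress:
  G ∩ del = {}  (empty — regression defined)
  G \ add = {clear(d), handempty, on(d,e), ontable(a)} \ {clear(d), handempty, on(d,e)} = {ontable(a)}
  ∪ pre   = {ontable(a)} ∪ {clear(e), holding(d)}
          = {clear(e), holding(d), ontable(a)}

== RESULT ==
["clear(e)", "holding(d)", "ontable(a)"]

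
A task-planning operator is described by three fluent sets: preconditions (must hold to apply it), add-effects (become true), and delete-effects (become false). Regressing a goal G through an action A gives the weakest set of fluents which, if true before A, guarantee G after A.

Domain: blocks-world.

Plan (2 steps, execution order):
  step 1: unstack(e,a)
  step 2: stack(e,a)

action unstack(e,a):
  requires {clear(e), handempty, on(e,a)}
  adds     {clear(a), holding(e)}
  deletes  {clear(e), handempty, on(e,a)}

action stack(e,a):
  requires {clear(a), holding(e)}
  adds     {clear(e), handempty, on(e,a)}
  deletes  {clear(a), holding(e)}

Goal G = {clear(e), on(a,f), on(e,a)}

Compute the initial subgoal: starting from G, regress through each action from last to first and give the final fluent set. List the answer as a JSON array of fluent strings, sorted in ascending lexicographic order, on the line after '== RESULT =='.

Work backward from the goal:
  through step 2 (stack(e,a)): drop {clear(e), on(e,a)}, keep {on(a,f)}, require {clear(a), holding(e)}
    → {clear(a), holding(e), on(a,f)}
  through step 1 (unstack(e,a)): drop {clear(a), holding(e)}, keep {on(a,f)}, require {clear(e), handempty, on(e,a)}
    → {clear(e), handempty, on(a,f), on(e,a)}

== RESULT ==
["clear(e)", "handempty", "on(a,f)", "on(e,a)"]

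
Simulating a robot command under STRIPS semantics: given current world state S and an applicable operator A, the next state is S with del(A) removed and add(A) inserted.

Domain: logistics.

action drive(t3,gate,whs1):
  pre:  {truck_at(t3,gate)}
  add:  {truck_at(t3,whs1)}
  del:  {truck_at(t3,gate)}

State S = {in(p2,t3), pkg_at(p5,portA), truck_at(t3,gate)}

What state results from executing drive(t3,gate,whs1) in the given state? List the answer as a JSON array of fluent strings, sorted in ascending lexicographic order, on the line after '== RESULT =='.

Compute (S \ del) ∪ add:
  pre ⊆ S: {truck_at(t3,gate)} ⊆ S  — applicable
  S \ del = {in(p2,t3), pkg_at(p5,portA)}
  ∪ add   = {in(p2,t3), pkg_at(p5,portA), truck_at(t3,whs1)}

== RESULT ==
["in(p2,t3)", "pkg_at(p5,portA)", "truck_at(t3,whs1)"]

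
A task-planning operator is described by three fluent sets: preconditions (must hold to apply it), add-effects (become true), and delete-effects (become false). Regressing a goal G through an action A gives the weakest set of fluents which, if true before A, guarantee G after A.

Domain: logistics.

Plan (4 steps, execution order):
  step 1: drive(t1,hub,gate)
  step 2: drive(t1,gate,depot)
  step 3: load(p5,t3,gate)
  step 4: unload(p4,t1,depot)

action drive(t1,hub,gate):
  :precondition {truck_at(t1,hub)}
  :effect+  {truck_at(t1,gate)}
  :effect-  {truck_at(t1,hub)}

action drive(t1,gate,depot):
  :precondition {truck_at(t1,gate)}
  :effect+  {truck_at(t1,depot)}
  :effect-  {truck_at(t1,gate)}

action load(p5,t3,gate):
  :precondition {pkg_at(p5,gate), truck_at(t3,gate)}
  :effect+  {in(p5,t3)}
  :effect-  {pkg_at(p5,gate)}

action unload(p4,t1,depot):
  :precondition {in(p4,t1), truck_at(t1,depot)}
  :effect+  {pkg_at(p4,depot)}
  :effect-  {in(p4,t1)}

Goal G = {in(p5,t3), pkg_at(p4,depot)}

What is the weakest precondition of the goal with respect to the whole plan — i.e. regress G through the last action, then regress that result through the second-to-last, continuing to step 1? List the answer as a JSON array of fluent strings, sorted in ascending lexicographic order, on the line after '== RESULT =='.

Work backward from the goal:
  through step 4 (unload(p4,t1,depot)): drop {pkg_at(p4,depot)}, keep {in(p5,t3)}, require {in(p4,t1), truck_at(t1,depot)}
    → {in(p4,t1), in(p5,t3), truck_at(t1,depot)}
  through step 3 (load(p5,t3,gate)): drop {in(p5,t3)}, keep {in(p4,t1), truck_at(t1,depot)}, require {pkg_at(p5,gate), truck_at(t3,gate)}
    → {in(p4,t1), pkg_at(p5,gate), truck_at(t1,depot), truck_at(t3,gate)}
  through step 2 (drive(t1,gate,depot)): drop {truck_at(t1,depot)}, keep {in(p4,t1), pkg_at(p5,gate), truck_at(t3,gate)}, require {truck_at(t1,gate)}
    → {in(p4,t1), pkg_at(p5,gate), truck_at(t1,gate), truck_at(t3,gate)}
  through step 1 (drive(t1,hub,gate)): drop {truck_at(t1,gate)}, keep {in(p4,t1), pkg_at(p5,gate), truck_at(t3,gate)}, require {truck_at(t1,hub)}
    → {in(p4,t1), pkg_at(p5,gate), truck_at(t1,hub), truck_at(t3,gate)}

== RESULT ==
["in(p4,t1)", "pkg_at(p5,gate)", "truck_at(t1,hub)", "truck_at(t3,gate)"]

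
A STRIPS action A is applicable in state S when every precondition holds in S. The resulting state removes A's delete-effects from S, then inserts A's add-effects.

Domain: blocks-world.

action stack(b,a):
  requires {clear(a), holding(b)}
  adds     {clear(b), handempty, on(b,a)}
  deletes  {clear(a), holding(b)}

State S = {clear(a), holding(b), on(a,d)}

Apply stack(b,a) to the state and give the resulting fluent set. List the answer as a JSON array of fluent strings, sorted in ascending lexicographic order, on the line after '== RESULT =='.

Progress:
  pre ⊆ S: {clear(a), holding(b)} ⊆ S  — applicable
  S \ del = {on(a,d)}
  ∪ add   = {clear(b), handempty, on(a,d), on(b,a)}

== RESULT ==
["clear(b)", "handempty", "on(a,d)", "on(b,a)"]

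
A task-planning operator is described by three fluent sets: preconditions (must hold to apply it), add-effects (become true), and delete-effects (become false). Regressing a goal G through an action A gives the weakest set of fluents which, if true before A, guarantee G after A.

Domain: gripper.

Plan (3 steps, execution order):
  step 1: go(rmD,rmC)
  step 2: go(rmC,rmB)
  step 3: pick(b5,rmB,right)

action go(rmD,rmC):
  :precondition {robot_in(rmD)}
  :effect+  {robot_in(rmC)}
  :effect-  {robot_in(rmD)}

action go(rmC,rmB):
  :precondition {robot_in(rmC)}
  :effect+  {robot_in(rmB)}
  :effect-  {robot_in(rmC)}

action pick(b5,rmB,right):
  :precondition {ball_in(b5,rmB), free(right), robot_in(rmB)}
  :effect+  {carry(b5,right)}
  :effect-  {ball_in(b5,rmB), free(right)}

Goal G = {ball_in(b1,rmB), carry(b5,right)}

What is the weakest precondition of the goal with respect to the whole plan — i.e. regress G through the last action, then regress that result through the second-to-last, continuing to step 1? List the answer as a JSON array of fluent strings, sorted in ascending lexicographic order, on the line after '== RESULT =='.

Regress step by step:
  through step 3 (pick(b5,rmB,right)): drop {carry(b5,right)}, keep {ball_in(b1,rmB)}, require {ball_in(b5,rmB), free(right), robot_in(rmB)}
    → {ball_in(b1,rmB), ball_in(b5,rmB), free(right), robot_in(rmB)}
  through step 2 (go(rmC,rmB)): drop {robot_in(rmB)}, keep {ball_in(b1,rmB), ball_in(b5,rmB), free(right)}, require {robot_in(rmC)}
    → {ball_in(b1,rmB), ball_in(b5,rmB), free(right), robot_in(rmC)}
  through step 1 (go(rmD,rmC)): drop {robot_in(rmC)}, keep {ball_in(b1,rmB), ball_in(b5,rmB), free(right)}, require {robot_in(rmD)}
    → {ball_in(b1,rmB), ball_in(b5,rmB), free(right), robot_in(rmD)}

== RESULT ==
["ball_in(b1,rmB)", "ball_in(b5,rmB)", "free(right)", "robot_in(rmD)"]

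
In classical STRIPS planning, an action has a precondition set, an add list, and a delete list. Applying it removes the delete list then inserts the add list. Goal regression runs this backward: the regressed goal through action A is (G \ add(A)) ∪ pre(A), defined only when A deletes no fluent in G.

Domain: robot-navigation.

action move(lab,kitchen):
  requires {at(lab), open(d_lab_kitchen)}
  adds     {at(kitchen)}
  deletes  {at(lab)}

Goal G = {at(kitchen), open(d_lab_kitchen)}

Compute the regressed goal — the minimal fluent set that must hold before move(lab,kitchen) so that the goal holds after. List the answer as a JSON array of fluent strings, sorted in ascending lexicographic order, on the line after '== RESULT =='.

Regress:
  G ∩ del = {}  (empty — regression defined)
  G \ add = {at(kitchen), open(d_lab_kitchen)} \ {at(kitchen)} = {open(d_lab_kitchen)}
  ∪ pre   = {open(d_lab_kitchen)} ∪ {at(lab), open(d_lab_kitchen)}
          = {at(lab), open(d_lab_kitchen)}

== RESULT ==
["at(lab)", "open(d_lab_kitchen)"]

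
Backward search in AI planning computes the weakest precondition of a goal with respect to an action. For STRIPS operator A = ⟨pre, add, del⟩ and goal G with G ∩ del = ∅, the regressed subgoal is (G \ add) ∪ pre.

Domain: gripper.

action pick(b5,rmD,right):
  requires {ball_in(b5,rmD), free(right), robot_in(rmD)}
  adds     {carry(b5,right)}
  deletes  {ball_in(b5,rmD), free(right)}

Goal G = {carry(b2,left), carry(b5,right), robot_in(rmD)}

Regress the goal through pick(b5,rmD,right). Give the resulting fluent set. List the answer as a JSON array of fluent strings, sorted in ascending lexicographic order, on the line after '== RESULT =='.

Compute (G \ add) ∪ pre:
  G ∩ del = {}  (empty — regression defined)
  G \ add = {carry(b2,left), carry(b5,right), robot_in(rmD)} \ {carry(b5,right)} = {carry(b2,left), robot_in(rmD)}
  ∪ pre   = {carry(b2,left), robot_in(rmD)} ∪ {ball_in(b5,rmD), free(right), robot_in(rmD)}
          = {ball_in(b5,rmD), carry(b2,left), free(right), robot_in(rmD)}

== RESULT ==
["ball_in(b5,rmD)", "carry(b2,left)", "free(right)", "robot_in(rmD)"]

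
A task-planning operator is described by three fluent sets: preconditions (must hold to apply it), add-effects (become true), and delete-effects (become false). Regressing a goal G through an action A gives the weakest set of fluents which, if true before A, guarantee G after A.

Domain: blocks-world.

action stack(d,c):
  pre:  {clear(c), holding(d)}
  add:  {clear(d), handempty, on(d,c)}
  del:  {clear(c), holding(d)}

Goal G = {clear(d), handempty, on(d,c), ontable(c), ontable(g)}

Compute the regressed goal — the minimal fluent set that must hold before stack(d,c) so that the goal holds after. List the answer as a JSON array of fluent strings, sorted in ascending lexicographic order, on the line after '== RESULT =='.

Regress:
  G ∩ del = {}  (empty — regression defined)
  G \ add = {clear(d), handempty, on(d,c), ontable(c), ontable(g)} \ {clear(d), handempty, on(d,c)} = {ontable(c), ontable(g)}
  ∪ pre   = {ontable(c), ontable(g)} ∪ {clear(c), holding(d)}
          = {clear(c), holding(d), ontable(c), ontable(g)}

== RESULT ==
["clear(c)", "holding(d)", "ontable(c)", "ontable(g)"]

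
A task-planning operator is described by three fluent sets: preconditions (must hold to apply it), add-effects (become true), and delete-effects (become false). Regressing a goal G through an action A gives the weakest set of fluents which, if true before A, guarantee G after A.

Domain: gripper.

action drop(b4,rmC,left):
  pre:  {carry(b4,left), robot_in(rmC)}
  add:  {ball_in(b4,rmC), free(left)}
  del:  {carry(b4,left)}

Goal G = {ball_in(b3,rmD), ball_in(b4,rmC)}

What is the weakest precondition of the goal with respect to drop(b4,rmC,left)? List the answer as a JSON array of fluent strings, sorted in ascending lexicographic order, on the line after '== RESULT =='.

Compute (G \ add) ∪ pre:
  G ∩ del = {}  (empty — regression defined)
  G \ add = {ball_in(b3,rmD), ball_in(b4,rmC)} \ {ball_in(b4,rmC), free(left)} = {ball_in(b3,rmD)}
  ∪ pre   = {ball_in(b3,rmD)} ∪ {carry(b4,left), robot_in(rmC)}
          = {ball_in(b3,rmD), carry(b4,left), robot_in(rmC)}

== RESULT ==
["ball_in(b3,rmD)", "carry(b4,left)", "robot_in(rmC)"]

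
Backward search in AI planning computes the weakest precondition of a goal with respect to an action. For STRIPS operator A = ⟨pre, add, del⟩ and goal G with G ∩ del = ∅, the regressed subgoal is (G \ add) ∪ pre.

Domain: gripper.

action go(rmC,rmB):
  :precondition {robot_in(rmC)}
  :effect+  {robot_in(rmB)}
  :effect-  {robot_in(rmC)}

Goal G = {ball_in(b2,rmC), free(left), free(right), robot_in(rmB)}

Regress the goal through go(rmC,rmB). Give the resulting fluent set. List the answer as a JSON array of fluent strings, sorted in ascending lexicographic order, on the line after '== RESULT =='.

Compute (G \ add) ∪ pre:
  G ∩ del = {}  (empty — regression defined)
  G \ add = {ball_in(b2,rmC), free(left), free(right), robot_in(rmB)} \ {robot_in(rmB)} = {ball_in(b2,rmC), free(left), free(right)}
  ∪ pre   = {ball_in(b2,rmC), free(left), free(right)} ∪ {robot_in(rmC)}
          = {ball_in(b2,rmC), free(left), free(right), robot_in(rmC)}

== RESULT ==
["ball_in(b2,rmC)", "free(left)", "free(right)", "robot_in(rmC)"]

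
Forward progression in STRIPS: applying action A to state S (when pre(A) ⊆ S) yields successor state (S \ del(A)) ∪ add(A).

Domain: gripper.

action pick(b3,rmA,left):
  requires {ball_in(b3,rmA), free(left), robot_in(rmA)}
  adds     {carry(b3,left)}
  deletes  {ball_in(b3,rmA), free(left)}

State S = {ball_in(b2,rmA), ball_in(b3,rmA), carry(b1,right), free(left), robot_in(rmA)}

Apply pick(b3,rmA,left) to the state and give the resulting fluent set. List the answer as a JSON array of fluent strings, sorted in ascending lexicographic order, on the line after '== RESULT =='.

Progress:
  pre ⊆ S: {ball_in(b3,rmA), free(left), robot_in(rmA)} ⊆ S  — applicable
  S \ del = {ball_in(b2,rmA), carry(b1,right), robot_in(rmA)}
  ∪ add   = {ball_in(b2,rmA), carry(b1,right), carry(b3,left), robot_in(rmA)}

== RESULT ==
["ball_in(b2,rmA)", "carry(b1,right)", "carry(b3,left)", "robot_in(rmA)"]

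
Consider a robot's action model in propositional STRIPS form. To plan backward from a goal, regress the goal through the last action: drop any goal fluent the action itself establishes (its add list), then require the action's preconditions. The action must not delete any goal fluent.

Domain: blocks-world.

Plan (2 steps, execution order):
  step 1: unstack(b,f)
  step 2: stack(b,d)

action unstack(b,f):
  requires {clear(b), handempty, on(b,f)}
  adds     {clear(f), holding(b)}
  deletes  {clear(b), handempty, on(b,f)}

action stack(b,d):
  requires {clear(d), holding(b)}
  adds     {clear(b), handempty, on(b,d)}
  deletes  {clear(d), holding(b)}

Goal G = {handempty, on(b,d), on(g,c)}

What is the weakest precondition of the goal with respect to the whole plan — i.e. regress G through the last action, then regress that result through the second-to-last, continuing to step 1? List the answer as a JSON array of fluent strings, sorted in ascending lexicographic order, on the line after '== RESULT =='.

Work backward from the goal:
  through step 2 (stack(b,d)): drop {handempty, on(b,d)}, keep {on(g,c)}, require {clear(d), holding(b)}
    → {clear(d), holding(b), on(g,c)}
  through step 1 (unstack(b,f)): drop {holding(b)}, keep {clear(d), on(g,c)}, require {clear(b), handempty, on(b,f)}
    → {clear(b), clear(d), handempty, on(b,f), on(g,c)}

== RESULT ==
["clear(b)", "clear(d)", "handempty", "on(b,f)", "on(g,c)"]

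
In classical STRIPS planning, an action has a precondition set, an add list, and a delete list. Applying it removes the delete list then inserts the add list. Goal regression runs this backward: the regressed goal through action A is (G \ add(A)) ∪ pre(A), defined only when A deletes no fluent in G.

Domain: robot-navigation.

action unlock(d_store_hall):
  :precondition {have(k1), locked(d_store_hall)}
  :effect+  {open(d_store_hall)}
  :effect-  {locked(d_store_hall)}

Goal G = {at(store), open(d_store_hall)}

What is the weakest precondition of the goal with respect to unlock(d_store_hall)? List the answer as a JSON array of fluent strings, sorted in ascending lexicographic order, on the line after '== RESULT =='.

Regress:
  G ∩ del = {}  (empty — regression defined)
  G \ add = {at(store), open(d_store_hall)} \ {open(d_store_hall)} = {at(store)}
  ∪ pre   = {at(store)} ∪ {have(k1), locked(d_store_hall)}
          = {at(store), have(k1), locked(d_store_hall)}

== RESULT ==
["at(store)", "have(k1)", "locked(d_store_hall)"]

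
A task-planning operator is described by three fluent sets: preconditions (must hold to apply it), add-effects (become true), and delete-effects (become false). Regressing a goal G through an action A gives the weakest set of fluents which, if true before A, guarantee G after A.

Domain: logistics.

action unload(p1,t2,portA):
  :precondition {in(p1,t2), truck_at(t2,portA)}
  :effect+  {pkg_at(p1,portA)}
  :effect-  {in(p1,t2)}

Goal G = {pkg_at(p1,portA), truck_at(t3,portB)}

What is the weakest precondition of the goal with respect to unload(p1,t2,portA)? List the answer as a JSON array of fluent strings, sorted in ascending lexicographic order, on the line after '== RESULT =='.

Regress:
  G ∩ del = {}  (empty — regression defined)
  G \ add = {pkg_at(p1,portA), truck_at(t3,portB)} \ {pkg_at(p1,portA)} = {truck_at(t3,portB)}
  ∪ pre   = {truck_at(t3,portB)} ∪ {in(p1,t2), truck_at(t2,portA)}
          = {in(p1,t2), truck_at(t2,portA), truck_at(t3,portB)}

== RESULT ==
["in(p1,t2)", "truck_at(t2,portA)", "truck_at(t3,portB)"]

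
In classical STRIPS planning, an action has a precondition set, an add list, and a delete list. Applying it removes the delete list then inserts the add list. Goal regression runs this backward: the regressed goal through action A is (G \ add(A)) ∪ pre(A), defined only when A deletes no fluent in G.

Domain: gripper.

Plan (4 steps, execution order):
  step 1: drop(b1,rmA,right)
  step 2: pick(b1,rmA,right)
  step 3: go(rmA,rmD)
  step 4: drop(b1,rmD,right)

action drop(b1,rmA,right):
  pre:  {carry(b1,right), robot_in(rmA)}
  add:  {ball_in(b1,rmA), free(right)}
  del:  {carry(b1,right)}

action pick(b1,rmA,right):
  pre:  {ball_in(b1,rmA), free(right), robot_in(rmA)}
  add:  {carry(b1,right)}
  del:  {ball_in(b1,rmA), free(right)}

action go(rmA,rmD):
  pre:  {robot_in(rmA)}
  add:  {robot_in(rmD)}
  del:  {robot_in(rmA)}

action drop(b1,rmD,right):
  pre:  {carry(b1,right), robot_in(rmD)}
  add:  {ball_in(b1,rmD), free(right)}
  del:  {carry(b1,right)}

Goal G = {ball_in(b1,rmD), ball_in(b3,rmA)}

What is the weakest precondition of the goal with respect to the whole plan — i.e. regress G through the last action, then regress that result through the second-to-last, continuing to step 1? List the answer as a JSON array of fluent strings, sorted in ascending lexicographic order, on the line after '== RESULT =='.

Work backward from the goal:
  through step 4 (drop(b1,rmD,right)): drop {ball_in(b1,rmD)}, keep {ball_in(b3,rmA)}, require {carry(b1,right), robot_in(rmD)}
    → {ball_in(b3,rmA), carry(b1,right), robot_in(rmD)}
  through step 3 (go(rmA,rmD)): drop {robot_in(rmD)}, keep {ball_in(b3,rmA), carry(b1,right)}, require {robot_in(rmA)}
    → {ball_in(b3,rmA), carry(b1,right), robot_in(rmA)}
  through step 2 (pick(b1,rmA,right)): drop {carry(b1,right)}, keep {ball_in(b3,rmA), robot_in(rmA)}, require {ball_in(b1,rmA), free(right), robot_in(rmA)}
    → {ball_in(b1,rmA), ball_in(b3,rmA), free(right), robot_in(rmA)}
  through step 1 (drop(b1,rmA,right)): drop {ball_in(b1,rmA), free(right)}, keep {ball_in(b3,rmA), robot_in(rmA)}, require {carry(b1,right), robot_in(rmA)}
    → {ball_in(b3,rmA), carry(b1,right), robot_in(rmA)}

== RESULT ==
["ball_in(b3,rmA)", "carry(b1,right)", "robot_in(rmA)"]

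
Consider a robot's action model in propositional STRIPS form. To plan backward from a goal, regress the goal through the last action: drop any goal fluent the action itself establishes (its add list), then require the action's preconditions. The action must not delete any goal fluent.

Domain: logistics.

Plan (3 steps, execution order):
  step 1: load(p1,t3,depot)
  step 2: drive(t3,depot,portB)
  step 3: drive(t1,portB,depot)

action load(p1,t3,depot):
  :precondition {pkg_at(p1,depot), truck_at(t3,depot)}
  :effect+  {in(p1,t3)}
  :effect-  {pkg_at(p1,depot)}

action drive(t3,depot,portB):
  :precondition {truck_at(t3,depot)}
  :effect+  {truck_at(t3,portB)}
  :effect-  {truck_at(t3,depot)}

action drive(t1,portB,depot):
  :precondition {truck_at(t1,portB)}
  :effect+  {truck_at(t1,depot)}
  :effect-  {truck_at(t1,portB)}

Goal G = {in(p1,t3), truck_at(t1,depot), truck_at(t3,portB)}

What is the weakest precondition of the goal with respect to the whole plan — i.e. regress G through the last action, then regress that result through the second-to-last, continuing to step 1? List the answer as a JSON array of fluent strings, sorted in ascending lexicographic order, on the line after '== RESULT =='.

Work backward from the goal:
  through step 3 (drive(t1,portB,depot)): drop {truck_at(t1,depot)}, keep {in(p1,t3), truck_at(t3,portB)}, require {truck_at(t1,portB)}
    → {in(p1,t3), truck_at(t1,portB), truck_at(t3,portB)}
  through step 2 (drive(t3,depot,portB)): drop {truck_at(t3,portB)}, keep {in(p1,t3), truck_at(t1,portB)}, require {truck_at(t3,depot)}
    → {in(p1,t3), truck_at(t1,portB), truck_at(t3,depot)}
  through step 1 (load(p1,t3,depot)): drop {in(p1,t3)}, keep {truck_at(t1,portB), truck_at(t3,depot)}, require {pkg_at(p1,depot), truck_at(t3,depot)}
    → {pkg_at(p1,depot), truck_at(t1,portB), truck_at(t3,depot)}

== RESULT ==
["pkg_at(p1,depot)", "truck_at(t1,portB)", "truck_at(t3,depot)"]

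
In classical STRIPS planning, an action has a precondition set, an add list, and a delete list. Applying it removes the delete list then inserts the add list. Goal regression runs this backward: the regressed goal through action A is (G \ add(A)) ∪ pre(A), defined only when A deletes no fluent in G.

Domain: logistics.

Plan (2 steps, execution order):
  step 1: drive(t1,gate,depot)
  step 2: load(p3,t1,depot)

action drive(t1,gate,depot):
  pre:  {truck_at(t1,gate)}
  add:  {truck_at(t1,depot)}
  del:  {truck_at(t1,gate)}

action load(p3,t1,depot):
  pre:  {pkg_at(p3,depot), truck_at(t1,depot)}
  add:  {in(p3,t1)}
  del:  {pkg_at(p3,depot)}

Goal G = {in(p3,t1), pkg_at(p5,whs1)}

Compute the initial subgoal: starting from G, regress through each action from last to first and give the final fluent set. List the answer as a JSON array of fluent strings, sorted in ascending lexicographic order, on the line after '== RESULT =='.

Work backward from the goal:
  through step 2 (load(p3,t1,depot)): drop {in(p3,t1)}, keep {pkg_at(p5,whs1)}, require {pkg_at(p3,depot), truck_at(t1,depot)}
    → {pkg_at(p3,depot), pkg_at(p5,whs1), truck_at(t1,depot)}
  through step 1 (drive(t1,gate,depot)): drop {truck_at(t1,depot)}, keep {pkg_at(p3,depot), pkg_at(p5,whs1)}, require {truck_at(t1,gate)}
    → {pkg_at(p3,depot), pkg_at(p5,whs1), truck_at(t1,gate)}

== RESULT ==
["pkg_at(p3,depot)", "pkg_at(p5,whs1)", "truck_at(t1,gate)"]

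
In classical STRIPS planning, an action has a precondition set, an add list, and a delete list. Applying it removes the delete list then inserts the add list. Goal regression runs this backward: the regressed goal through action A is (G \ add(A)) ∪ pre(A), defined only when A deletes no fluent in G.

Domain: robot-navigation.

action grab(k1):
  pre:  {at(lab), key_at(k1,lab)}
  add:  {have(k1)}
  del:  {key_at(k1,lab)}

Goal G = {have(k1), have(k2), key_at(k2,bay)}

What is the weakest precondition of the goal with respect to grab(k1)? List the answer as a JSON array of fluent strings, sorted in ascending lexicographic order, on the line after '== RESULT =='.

Compute (G \ add) ∪ pre:
  G ∩ del = {}  (empty — regression defined)
  G \ add = {have(k1), have(k2), key_at(k2,bay)} \ {have(k1)} = {have(k2), key_at(k2,bay)}
  ∪ pre   = {have(k2), key_at(k2,bay)} ∪ {at(lab), key_at(k1,lab)}
          = {at(lab), have(k2), key_at(k1,lab), key_at(k2,bay)}

== RESULT ==
["at(lab)", "have(k2)", "key_at(k1,lab)", "key_at(k2,bay)"]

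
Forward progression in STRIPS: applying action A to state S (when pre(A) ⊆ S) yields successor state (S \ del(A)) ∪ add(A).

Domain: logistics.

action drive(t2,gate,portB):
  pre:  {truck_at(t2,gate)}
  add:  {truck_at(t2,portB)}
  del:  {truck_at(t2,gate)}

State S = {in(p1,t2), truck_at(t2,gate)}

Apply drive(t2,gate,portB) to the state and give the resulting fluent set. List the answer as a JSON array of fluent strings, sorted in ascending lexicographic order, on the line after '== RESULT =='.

Compute (S \ del) ∪ add:
  pre ⊆ S: {truck_at(t2,gate)} ⊆ S  — applicable
  S \ del = {in(p1,t2)}
  ∪ add   = {in(p1,t2), truck_at(t2,portB)}

== RESULT ==
["in(p1,t2)", "truck_at(t2,portB)"]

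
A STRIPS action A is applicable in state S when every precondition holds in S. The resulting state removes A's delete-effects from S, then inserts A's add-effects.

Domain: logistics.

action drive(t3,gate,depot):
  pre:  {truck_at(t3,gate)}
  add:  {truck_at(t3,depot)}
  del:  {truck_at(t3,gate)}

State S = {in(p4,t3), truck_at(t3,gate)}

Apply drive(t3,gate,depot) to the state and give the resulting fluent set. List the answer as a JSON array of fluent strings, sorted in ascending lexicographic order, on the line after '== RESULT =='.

Compute (S \ del) ∪ add:
  pre ⊆ S: {truck_at(t3,gate)} ⊆ S  — applicable
  S \ del = {in(p4,t3)}
  ∪ add   = {in(p4,t3), truck_at(t3,depot)}

== RESULT ==
["in(p4,t3)", "truck_at(t3,depot)"]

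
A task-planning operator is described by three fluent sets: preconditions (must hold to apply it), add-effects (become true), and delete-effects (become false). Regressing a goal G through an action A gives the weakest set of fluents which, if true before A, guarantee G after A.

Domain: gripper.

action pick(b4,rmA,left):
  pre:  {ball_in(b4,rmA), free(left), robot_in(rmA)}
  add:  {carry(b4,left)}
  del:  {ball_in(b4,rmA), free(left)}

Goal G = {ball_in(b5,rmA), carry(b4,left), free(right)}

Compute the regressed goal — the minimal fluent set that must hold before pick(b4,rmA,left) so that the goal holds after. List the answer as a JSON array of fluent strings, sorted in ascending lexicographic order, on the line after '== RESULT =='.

Regress:
  G ∩ del = {}  (empty — regression defined)
  G \ add = {ball_in(b5,rmA), carry(b4,left), free(right)} \ {carry(b4,left)} = {ball_in(b5,rmA), free(right)}
  ∪ pre   = {ball_in(b5,rmA), free(right)} ∪ {ball_in(b4,rmA), free(left), robot_in(rmA)}
          = {ball_in(b4,rmA), ball_in(b5,rmA), free(left), free(right), robot_in(rmA)}

== RESULT ==
["ball_in(b4,rmA)", "ball_in(b5,rmA)", "free(left)", "free(right)", "robot_in(rmA)"]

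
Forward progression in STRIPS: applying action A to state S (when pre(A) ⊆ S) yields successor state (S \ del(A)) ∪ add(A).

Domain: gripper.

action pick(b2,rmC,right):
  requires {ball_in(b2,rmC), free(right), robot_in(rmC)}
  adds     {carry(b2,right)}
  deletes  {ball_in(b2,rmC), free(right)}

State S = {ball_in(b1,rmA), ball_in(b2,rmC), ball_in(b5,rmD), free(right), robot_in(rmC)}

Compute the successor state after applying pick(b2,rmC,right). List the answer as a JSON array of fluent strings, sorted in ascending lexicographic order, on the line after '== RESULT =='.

Compute (S \ del) ∪ add:
  pre ⊆ S: {ball_in(b2,rmC), free(right), robot_in(rmC)} ⊆ S  — applicable
  S \ del = {ball_in(b1,rmA), ball_in(b5,rmD), robot_in(rmC)}
  ∪ add   = {ball_in(b1,rmA), ball_in(b5,rmD), carry(b2,right), robot_in(rmC)}

== RESULT ==
["ball_in(b1,rmA)", "ball_in(b5,rmD)", "carry(b2,right)", "robot_in(rmC)"]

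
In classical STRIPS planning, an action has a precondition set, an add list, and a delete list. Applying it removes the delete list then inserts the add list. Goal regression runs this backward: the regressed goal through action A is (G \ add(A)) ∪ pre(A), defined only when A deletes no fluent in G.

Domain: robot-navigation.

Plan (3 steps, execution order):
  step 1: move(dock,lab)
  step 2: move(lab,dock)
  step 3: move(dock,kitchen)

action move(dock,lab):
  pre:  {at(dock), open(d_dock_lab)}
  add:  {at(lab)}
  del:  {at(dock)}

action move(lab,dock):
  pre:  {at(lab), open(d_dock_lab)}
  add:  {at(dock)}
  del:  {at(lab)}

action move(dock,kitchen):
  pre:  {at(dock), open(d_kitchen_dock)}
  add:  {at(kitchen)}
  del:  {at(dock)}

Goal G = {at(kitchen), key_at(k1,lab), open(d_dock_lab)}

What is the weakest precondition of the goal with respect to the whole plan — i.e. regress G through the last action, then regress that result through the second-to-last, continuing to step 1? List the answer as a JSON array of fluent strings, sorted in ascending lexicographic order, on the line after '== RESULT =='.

Work backward from the goal:
  through step 3 (move(dock,kitchen)): drop {at(kitchen)}, keep {key_at(k1,lab), open(d_dock_lab)}, require {at(dock), open(d_kitchen_dock)}
    → {at(dock), key_at(k1,lab), open(d_dock_lab), open(d_kitchen_dock)}
  through step 2 (move(lab,dock)): drop {at(dock)}, keep {key_at(k1,lab), open(d_dock_lab), open(d_kitchen_dock)}, require {at(lab), open(d_dock_lab)}
    → {at(lab), key_at(k1,lab), open(d_dock_lab), open(d_kitchen_dock)}
  through step 1 (move(dock,lab)): drop {at(lab)}, keep {key_at(k1,lab), open(d_dock_lab), open(d_kitchen_dock)}, require {at(dock), open(d_dock_lab)}
    → {at(dock), key_at(k1,lab), open(d_dock_lab), open(d_kitchen_dock)}

== RESULT ==
["at(dock)", "key_at(k1,lab)", "open(d_dock_lab)", "open(d_kitchen_dock)"]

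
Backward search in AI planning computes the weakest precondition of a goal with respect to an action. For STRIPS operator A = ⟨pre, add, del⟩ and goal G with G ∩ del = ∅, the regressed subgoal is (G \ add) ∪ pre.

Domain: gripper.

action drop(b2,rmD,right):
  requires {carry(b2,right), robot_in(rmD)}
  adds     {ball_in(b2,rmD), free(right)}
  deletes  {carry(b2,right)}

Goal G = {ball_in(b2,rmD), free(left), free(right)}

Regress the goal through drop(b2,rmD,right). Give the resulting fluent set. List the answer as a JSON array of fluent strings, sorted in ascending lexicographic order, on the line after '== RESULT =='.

Regress:
  G ∩ del = {}  (empty — regression defined)
  G \ add = {ball_in(b2,rmD), free(left), free(right)} \ {ball_in(b2,rmD), free(right)} = {free(left)}
  ∪ pre   = {free(left)} ∪ {carry(b2,right), robot_in(rmD)}
          = {carry(b2,right), free(left), robot_in(rmD)}

== RESULT ==
["carry(b2,right)", "free(left)", "robot_in(rmD)"]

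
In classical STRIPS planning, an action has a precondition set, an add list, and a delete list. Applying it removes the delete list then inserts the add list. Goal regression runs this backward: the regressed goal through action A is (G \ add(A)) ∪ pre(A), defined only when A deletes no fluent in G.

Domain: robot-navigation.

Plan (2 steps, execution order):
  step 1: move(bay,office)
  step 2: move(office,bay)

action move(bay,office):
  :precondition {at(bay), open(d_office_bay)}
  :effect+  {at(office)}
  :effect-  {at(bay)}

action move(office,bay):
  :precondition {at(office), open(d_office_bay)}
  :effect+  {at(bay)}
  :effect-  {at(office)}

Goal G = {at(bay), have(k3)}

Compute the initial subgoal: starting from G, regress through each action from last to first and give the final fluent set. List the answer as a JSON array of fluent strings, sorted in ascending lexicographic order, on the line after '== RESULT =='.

Work backward from the goal:
  through step 2 (move(office,bay)): drop {at(bay)}, keep {have(k3)}, require {at(office), open(d_office_bay)}
    → {at(office), have(k3), open(d_office_bay)}
  through step 1 (move(bay,office)): drop {at(office)}, keep {have(k3), open(d_office_bay)}, require {at(bay), open(d_office_bay)}
    → {at(bay), have(k3), open(d_office_bay)}

== RESULT ==
["at(bay)", "have(k3)", "open(d_office_bay)"]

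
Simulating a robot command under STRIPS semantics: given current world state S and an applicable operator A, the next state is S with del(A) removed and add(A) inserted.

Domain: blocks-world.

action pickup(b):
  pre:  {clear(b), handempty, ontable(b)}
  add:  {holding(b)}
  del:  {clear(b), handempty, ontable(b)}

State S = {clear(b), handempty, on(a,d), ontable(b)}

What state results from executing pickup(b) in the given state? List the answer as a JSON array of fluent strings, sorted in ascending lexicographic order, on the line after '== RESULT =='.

Progress:
  pre ⊆ S: {clear(b), handempty, ontable(b)} ⊆ S  — applicable
  S \ del = {on(a,d)}
  ∪ add   = {holding(b), on(a,d)}

== RESULT ==
["holding(b)", "on(a,d)"]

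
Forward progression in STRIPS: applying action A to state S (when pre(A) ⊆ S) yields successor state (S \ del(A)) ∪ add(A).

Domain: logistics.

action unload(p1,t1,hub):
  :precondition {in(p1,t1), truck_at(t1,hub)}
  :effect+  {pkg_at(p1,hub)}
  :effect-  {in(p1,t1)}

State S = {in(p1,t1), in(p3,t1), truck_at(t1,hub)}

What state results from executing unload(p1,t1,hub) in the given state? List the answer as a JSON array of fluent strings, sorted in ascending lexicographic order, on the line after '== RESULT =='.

Compute (S \ del) ∪ add:
  pre ⊆ S: {in(p1,t1), truck_at(t1,hub)} ⊆ S  — applicable
  S \ del = {in(p3,t1), truck_at(t1,hub)}
  ∪ add   = {in(p3,t1), pkg_at(p1,hub), truck_at(t1,hub)}

== RESULT ==
["in(p3,t1)", "pkg_at(p1,hub)", "truck_at(t1,hub)"]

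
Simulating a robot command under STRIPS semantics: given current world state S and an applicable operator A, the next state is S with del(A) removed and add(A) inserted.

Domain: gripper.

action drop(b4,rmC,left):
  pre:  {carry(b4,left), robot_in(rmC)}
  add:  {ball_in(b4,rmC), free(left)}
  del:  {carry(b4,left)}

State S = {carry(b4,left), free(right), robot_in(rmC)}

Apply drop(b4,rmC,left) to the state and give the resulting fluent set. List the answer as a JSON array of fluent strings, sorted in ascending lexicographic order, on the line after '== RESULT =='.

Compute (S \ del) ∪ add:
  pre ⊆ S: {carry(b4,left), robot_in(rmC)} ⊆ S  — applicable
  S \ del = {free(right), robot_in(rmC)}
  ∪ add   = {ball_in(b4,rmC), free(left), free(right), robot_in(rmC)}

== RESULT ==
["ball_in(b4,rmC)", "free(left)", "free(right)", "robot_in(rmC)"]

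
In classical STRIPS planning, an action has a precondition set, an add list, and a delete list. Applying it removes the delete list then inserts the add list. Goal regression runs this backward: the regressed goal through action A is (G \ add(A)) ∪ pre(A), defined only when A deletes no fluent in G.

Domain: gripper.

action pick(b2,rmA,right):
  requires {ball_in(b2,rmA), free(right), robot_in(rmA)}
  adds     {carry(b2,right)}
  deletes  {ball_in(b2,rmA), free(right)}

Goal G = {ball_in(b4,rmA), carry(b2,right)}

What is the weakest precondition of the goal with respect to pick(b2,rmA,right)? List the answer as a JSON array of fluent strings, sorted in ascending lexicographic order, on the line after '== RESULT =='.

Compute (G \ add) ∪ pre:
  G ∩ del = {}  (empty — regression defined)
  G \ add = {ball_in(b4,rmA), carry(b2,right)} \ {carry(b2,right)} = {ball_in(b4,rmA)}
  ∪ pre   = {ball_in(b4,rmA)} ∪ {ball_in(b2,rmA), free(right), robot_in(rmA)}
          = {ball_in(b2,rmA), ball_in(b4,rmA), free(right), robot_in(rmA)}

== RESULT ==
["ball_in(b2,rmA)", "ball_in(b4,rmA)", "free(right)", "robot_in(rmA)"]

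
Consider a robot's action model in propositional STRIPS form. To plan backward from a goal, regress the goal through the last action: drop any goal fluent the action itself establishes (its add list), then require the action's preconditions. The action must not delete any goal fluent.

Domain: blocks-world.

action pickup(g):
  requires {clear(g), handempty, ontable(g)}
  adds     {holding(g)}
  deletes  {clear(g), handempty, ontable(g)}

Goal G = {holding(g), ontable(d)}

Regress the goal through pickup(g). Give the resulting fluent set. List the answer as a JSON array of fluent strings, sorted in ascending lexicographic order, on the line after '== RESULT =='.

Compute (G \ add) ∪ pre:
  G ∩ del = {}  (empty — regression defined)
  G \ add = {holding(g), ontable(d)} \ {holding(g)} = {ontable(d)}
  ∪ pre   = {ontable(d)} ∪ {clear(g), handempty, ontable(g)}
          = {clear(g), handempty, ontable(d), ontable(g)}

== RESULT ==
["clear(g)", "handempty", "ontable(d)", "ontable(g)"]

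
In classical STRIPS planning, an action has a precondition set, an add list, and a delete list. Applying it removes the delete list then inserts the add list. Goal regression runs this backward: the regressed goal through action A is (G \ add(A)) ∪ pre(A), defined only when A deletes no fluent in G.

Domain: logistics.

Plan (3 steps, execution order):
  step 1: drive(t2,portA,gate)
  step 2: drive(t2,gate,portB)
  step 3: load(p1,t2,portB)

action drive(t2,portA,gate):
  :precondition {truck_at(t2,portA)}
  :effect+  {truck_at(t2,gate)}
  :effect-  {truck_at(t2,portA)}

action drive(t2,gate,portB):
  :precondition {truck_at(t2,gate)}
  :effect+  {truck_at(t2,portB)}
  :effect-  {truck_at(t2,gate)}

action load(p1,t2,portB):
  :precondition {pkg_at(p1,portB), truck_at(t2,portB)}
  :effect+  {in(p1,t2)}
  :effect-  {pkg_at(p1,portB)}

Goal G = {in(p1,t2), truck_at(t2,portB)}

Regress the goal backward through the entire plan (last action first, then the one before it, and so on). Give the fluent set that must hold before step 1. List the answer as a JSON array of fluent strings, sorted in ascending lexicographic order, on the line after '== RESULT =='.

Regress step by step:
  through step 3 (load(p1,t2,portB)): drop {in(p1,t2)}, keep {truck_at(t2,portB)}, require {pkg_at(p1,portB), truck_at(t2,portB)}
    → {pkg_at(p1,portB), truck_at(t2,portB)}
  through step 2 (drive(t2,gate,portB)): drop {truck_at(t2,portB)}, keep {pkg_at(p1,portB)}, require {truck_at(t2,gate)}
    → {pkg_at(p1,portB), truck_at(t2,gate)}
  through step 1 (drive(t2,portA,gate)): drop {truck_at(t2,gate)}, keep {pkg_at(p1,portB)}, require {truck_at(t2,portA)}
    → {pkg_at(p1,portB), truck_at(t2,portA)}

== RESULT ==
["pkg_at(p1,portB)", "truck_at(t2,portA)"]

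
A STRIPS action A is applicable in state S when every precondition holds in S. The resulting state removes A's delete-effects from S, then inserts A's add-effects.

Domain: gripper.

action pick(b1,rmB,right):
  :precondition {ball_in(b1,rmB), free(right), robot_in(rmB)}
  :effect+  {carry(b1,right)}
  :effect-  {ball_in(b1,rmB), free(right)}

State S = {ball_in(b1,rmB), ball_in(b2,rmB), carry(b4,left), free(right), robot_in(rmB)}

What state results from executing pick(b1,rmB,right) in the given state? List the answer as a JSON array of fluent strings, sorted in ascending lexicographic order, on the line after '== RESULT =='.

Compute (S \ del) ∪ add:
  pre ⊆ S: {ball_in(b1,rmB), free(right), robot_in(rmB)} ⊆ S  — applicable
  S \ del = {ball_in(b2,rmB), carry(b4,left), robot_in(rmB)}
  ∪ add   = {ball_in(b2,rmB), carry(b1,right), carry(b4,left), robot_in(rmB)}

== RESULT ==
["ball_in(b2,rmB)", "carry(b1,right)", "carry(b4,left)", "robot_in(rmB)"]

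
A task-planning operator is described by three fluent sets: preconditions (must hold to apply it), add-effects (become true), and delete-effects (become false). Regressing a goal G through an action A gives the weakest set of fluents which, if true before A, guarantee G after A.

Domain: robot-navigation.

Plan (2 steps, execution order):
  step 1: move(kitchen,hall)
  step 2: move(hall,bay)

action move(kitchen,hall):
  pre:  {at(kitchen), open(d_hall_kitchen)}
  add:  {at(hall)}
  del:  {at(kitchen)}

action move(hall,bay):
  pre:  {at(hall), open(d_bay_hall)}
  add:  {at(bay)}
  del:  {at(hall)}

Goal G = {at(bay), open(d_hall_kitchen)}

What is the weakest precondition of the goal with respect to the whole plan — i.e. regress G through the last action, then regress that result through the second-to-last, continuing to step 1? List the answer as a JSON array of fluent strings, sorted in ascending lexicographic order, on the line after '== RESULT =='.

Work backward from the goal:
  through step 2 (move(hall,bay)): drop {at(bay)}, keep {open(d_hall_kitchen)}, require {at(hall), open(d_bay_hall)}
    → {at(hall), open(d_bay_hall), open(d_hall_kitchen)}
  through step 1 (move(kitchen,hall)): drop {at(hall)}, keep {open(d_bay_hall), open(d_hall_kitchen)}, require {at(kitchen), open(d_hall_kitchen)}
    → {at(kitchen), open(d_bay_hall), open(d_hall_kitchen)}

== RESULT ==
["at(kitchen)", "open(d_bay_hall)", "open(d_hall_kitchen)"]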